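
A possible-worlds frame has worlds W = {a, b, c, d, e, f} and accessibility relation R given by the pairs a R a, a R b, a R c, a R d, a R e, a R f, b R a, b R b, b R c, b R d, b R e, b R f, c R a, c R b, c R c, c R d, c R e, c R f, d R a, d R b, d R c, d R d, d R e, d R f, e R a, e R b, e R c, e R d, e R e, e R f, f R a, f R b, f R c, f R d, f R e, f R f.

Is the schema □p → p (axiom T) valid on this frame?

Axiom T corresponds to the accessibility relation being reflexive.
Reflexive: yes — every world is R-related to itself.

Yes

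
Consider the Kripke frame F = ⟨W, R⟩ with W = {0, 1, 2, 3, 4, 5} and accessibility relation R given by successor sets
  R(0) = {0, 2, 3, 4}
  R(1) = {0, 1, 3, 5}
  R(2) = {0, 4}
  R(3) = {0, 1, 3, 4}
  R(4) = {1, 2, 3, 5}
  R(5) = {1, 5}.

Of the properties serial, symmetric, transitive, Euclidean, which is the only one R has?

serial

Serial: yes — every world has a successor (e.g. 0 R 0).
Symmetric: no — 0 R 4 but not 4 R 0.
Transitive: no — 0 R 3 and 3 R 1, but not 0 R 1.
Euclidean: no — 0 R 2 and 0 R 3, but not 2 R 3.
Only serial holds.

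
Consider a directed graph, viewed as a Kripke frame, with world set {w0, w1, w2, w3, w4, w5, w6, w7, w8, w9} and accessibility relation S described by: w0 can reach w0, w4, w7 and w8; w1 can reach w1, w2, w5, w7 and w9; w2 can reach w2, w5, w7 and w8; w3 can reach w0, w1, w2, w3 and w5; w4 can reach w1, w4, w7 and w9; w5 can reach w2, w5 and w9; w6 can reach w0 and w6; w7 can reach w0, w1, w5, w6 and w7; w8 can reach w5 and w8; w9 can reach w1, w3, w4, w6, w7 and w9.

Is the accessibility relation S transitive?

Transitive: no — w0 S w4 and w4 S w1, but not w0 S w1.

No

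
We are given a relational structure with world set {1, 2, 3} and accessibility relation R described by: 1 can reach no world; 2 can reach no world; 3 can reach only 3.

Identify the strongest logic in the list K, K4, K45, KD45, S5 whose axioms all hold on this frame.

Transitive (axiom 4): yes — every two-step R-path is closed by a direct edge.
Euclidean (axiom 5): yes — any two successors of a common world are R-related.
Serial (axiom D): no — 1 has no R-successor.
Reflexive (axiom T): no — 1 is not related to itself.
So F validates K, K4, K45; KD45 would additionally require R to be serial. The strongest is K45.

K45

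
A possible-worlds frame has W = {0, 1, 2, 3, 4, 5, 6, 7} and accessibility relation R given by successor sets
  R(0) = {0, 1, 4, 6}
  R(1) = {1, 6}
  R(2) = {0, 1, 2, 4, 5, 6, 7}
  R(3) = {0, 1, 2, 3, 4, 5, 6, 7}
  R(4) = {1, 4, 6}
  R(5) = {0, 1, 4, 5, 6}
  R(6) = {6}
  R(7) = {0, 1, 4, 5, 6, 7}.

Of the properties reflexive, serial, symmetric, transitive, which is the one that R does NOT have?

symmetric

Reflexive: yes — every world is R-related to itself.
Serial: yes — every world has a successor (e.g. 0 R 0).
Symmetric: no — 0 R 1 but not 1 R 0.
Transitive: yes — every two-step R-path is closed by a direct edge.
Only symmetric fails.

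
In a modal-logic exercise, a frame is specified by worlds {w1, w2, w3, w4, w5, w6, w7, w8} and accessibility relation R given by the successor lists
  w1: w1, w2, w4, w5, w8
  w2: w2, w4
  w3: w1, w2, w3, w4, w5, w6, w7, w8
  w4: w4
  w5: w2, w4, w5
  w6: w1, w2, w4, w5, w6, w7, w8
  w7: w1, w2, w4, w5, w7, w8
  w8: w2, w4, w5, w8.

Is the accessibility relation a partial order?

Reflexive: yes — every world is R-related to itself.
Transitive: yes — every two-step R-path is closed by a direct edge.
Antisymmetric: yes — no distinct pair is related both ways.
So R is a partial order.

Yes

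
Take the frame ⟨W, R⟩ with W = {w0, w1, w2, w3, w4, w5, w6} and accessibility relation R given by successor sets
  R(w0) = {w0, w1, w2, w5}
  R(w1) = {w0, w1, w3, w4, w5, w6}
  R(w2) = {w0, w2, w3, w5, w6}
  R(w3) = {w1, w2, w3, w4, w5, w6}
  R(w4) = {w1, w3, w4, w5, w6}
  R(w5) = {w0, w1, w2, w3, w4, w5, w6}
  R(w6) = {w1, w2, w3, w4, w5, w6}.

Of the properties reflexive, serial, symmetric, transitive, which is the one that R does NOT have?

transitive

Reflexive: yes — every world is R-related to itself.
Serial: yes — every world has a successor (e.g. w0 R w0).
Symmetric: yes — every pair in R has its reverse in R.
Transitive: no — w0 R w1 and w1 R w3, but not w0 R w3.
Only transitive fails.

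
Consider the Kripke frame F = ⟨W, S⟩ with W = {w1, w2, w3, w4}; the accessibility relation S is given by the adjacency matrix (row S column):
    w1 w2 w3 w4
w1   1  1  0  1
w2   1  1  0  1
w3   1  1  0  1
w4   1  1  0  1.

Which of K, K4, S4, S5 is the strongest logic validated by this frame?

K4

Transitive (axiom 4): yes — every two-step S-path is closed by a direct edge.
Reflexive (axiom T): no — w3 is not related to itself.
Euclidean (axiom 5): yes — any two successors of a common world are S-related.
So F validates K, K4; S4 would additionally require S to be reflexive. The strongest is K4.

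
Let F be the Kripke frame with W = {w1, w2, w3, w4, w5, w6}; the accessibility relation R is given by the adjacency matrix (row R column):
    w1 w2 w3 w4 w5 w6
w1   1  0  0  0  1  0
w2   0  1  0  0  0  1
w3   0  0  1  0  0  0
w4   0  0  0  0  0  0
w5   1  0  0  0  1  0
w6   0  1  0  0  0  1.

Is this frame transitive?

Yes

Transitive: yes — every two-step R-path is closed by a direct edge.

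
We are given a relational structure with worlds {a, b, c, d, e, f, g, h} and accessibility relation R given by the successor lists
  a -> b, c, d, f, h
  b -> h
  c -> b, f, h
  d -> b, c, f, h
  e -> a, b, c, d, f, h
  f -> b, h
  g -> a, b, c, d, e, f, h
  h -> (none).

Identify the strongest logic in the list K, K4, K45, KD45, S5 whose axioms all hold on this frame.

Transitive (axiom 4): yes — every two-step R-path is closed by a direct edge.
Euclidean (axiom 5): no — a R b and a R c, but not b R c.
Serial (axiom D): no — h has no R-successor.
Reflexive (axiom T): no — a is not related to itself.
So F validates K, K4; K45 would additionally require R to be Euclidean. The strongest is K4.

K4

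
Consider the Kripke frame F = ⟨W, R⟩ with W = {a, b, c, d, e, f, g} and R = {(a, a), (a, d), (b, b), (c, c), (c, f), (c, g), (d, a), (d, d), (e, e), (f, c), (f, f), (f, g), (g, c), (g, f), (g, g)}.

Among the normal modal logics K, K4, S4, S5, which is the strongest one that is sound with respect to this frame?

Transitive (axiom 4): yes — every two-step R-path is closed by a direct edge.
Reflexive (axiom T): yes — every world is R-related to itself.
Euclidean (axiom 5): yes — any two successors of a common world are R-related.
So F validates K, K4, S4, S5. The strongest is S5.

S5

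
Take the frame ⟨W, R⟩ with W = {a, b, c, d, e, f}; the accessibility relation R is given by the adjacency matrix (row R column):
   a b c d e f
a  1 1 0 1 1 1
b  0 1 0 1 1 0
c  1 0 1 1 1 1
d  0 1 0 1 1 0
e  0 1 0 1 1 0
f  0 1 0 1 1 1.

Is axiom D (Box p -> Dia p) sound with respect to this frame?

Axiom D corresponds to the accessibility relation being serial.
Serial: yes — every world has a successor (e.g. a R a).

Yes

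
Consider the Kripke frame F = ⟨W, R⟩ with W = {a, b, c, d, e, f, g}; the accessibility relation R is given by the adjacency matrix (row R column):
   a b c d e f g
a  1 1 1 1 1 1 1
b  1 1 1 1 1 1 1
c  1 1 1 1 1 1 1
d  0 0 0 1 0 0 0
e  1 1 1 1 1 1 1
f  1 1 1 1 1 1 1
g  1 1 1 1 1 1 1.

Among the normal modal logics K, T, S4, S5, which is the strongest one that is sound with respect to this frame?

S4

Reflexive (axiom T): yes — every world is R-related to itself.
Transitive (axiom 4): yes — every two-step R-path is closed by a direct edge.
Euclidean (axiom 5): no — a R d and a R b, but not d R b.
So F validates K, T, S4; S5 would additionally require R to be Euclidean. The strongest is S4.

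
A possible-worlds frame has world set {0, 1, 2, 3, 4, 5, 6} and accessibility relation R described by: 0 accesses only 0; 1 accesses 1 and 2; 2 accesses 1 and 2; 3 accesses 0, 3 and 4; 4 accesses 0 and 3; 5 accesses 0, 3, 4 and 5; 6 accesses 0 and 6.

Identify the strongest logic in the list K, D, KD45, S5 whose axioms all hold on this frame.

Serial (axiom D): yes — every world has a successor (e.g. 0 R 0).
Euclidean (axiom 5): no — 3 R 0 and 3 R 4, but not 0 R 4.
Transitive (axiom 4): no — 4 R 3 and 3 R 4, but not 4 R 4.
Reflexive (axiom T): no — 4 is not related to itself.
So F validates K, D; KD45 would additionally require R to be Euclidean and transitive. The strongest is D.

D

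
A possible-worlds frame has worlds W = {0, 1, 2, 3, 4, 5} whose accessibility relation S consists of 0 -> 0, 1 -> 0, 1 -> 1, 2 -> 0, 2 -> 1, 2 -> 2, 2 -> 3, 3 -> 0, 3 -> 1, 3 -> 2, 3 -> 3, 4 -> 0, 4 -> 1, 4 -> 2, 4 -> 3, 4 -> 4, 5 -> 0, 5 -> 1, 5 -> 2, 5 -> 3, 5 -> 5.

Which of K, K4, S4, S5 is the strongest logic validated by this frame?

S4

Transitive (axiom 4): yes — every two-step S-path is closed by a direct edge.
Reflexive (axiom T): yes — every world is S-related to itself.
Euclidean (axiom 5): no — 2 S 0 and 2 S 1, but not 0 S 1.
So F validates K, K4, S4; S5 would additionally require S to be Euclidean. The strongest is S4.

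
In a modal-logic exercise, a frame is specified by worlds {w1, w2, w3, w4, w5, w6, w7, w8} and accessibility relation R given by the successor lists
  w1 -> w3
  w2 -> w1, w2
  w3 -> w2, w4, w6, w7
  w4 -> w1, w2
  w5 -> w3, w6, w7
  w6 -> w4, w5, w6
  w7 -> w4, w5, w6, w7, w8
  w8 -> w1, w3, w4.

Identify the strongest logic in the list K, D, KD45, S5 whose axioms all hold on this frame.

Serial (axiom D): yes — every world has a successor (e.g. w1 R w3).
Euclidean (axiom 5): no — w3 R w2 and w3 R w4, but not w2 R w4.
Transitive (axiom 4): no — w1 R w3 and w3 R w2, but not w1 R w2.
Reflexive (axiom T): no — w1 is not related to itself.
So F validates K, D; KD45 would additionally require R to be Euclidean and transitive. The strongest is D.

D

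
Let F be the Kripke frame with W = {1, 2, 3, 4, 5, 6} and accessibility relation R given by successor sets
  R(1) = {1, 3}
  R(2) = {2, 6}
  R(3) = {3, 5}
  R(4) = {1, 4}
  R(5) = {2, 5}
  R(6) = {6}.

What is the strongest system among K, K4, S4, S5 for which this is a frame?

Transitive (axiom 4): no — 1 R 3 and 3 R 5, but not 1 R 5.
Reflexive (axiom T): yes — every world is R-related to itself.
Euclidean (axiom 5): no — 1 R 3 and 1 R 1, but not 3 R 1.
So F validates K; K4 would additionally require R to be transitive. The strongest is K.

K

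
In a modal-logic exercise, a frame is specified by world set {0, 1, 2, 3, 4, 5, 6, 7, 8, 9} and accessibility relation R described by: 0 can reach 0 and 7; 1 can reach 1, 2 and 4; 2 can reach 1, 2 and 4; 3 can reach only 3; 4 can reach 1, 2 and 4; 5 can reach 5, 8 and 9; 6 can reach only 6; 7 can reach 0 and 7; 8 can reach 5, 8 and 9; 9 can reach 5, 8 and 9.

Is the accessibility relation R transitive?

Yes

Transitive: yes — every two-step R-path is closed by a direct edge.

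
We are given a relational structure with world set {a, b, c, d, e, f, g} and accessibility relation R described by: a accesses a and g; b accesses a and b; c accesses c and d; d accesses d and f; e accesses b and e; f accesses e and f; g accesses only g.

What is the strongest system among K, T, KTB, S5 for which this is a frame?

Reflexive (axiom T): yes — every world is R-related to itself.
Symmetric (axiom B): no — a R g but not g R a.
Euclidean (axiom 5): no — a R g and a R a, but not g R a.
So F validates K, T; KTB would additionally require R to be symmetric. The strongest is T.

T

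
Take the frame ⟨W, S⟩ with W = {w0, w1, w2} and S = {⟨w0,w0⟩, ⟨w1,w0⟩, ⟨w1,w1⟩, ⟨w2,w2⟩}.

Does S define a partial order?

Yes

Reflexive: yes — every world is S-related to itself.
Transitive: yes — every two-step S-path is closed by a direct edge.
Antisymmetric: yes — no distinct pair is related both ways.
So S is a partial order.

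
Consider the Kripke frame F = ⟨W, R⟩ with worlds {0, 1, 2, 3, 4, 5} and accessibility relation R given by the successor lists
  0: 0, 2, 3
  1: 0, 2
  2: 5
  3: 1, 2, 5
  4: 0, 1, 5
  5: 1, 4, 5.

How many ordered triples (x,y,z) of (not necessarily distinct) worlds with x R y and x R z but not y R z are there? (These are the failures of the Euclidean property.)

21

Enumerating: (0,2,0), (0,2,2), (0,2,3), (0,3,0), (0,3,3), (1,2,0), (1,2,2), (3,1,1), (3,1,5), (3,2,1), (3,2,2), (3,5,2), … and 9 more.
Total: 21.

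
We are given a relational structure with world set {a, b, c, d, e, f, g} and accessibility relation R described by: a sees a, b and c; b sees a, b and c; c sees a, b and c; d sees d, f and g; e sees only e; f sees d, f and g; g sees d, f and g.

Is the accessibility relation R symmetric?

Yes

Symmetric: yes — every pair in R has its reverse in R.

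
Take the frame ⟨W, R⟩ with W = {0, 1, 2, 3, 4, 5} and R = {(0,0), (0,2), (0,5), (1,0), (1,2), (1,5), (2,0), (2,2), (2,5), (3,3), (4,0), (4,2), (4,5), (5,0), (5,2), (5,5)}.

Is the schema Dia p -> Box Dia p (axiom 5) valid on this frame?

The schema 5 characterises exactly the Euclidean frames.
Euclidean: yes — any two successors of a common world are R-related.

Yes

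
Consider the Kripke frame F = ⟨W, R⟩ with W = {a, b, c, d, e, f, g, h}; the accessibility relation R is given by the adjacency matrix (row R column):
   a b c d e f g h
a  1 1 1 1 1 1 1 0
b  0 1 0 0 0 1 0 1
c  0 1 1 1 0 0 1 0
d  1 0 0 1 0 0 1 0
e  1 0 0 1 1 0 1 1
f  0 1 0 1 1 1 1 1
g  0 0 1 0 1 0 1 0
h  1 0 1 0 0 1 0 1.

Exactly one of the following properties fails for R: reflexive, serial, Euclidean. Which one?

Euclidean

Reflexive: yes — every world is R-related to itself.
Serial: yes — every world has a successor (e.g. a R a).
Euclidean: no — a R b and a R c, but not b R c.
Only Euclidean fails.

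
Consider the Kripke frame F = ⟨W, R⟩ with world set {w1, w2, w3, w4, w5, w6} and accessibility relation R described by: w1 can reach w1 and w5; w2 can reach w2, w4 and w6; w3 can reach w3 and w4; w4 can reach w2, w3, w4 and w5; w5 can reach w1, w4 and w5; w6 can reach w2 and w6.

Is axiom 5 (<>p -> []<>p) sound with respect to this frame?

No

The schema 5 characterises exactly the Euclidean frames.
Euclidean: no — w2 R w4 and w2 R w6, but not w4 R w6.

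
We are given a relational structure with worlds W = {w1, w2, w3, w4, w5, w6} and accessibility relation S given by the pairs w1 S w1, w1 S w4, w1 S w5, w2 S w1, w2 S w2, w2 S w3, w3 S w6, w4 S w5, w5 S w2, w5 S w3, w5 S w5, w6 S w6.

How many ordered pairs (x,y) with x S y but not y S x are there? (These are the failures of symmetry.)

8

Enumerating: (w1,w4), (w1,w5), (w2,w1), (w2,w3), (w3,w6), (w4,w5), (w5,w2), (w5,w3).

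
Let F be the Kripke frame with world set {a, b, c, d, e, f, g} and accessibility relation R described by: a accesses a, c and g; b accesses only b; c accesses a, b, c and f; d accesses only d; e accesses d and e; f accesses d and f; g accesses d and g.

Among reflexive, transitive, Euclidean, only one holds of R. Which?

Reflexive: yes — every world is R-related to itself.
Transitive: no — a R c and c R b, but not a R b.
Euclidean: no — a R c and a R g, but not c R g.
Only reflexive holds.

reflexive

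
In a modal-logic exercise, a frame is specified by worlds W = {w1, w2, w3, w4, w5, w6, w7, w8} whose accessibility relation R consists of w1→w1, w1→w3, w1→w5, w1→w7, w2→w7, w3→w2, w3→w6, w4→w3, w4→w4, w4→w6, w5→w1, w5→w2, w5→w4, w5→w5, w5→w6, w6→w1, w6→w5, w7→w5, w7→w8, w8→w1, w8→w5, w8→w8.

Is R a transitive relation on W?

No

Transitive: no — w1 R w3 and w3 R w2, but not w1 R w2.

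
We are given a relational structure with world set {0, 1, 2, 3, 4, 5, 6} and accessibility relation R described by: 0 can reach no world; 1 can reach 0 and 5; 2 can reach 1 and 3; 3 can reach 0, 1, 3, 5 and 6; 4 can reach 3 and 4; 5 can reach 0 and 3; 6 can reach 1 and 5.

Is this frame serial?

No

Serial: no — 0 has no R-successor.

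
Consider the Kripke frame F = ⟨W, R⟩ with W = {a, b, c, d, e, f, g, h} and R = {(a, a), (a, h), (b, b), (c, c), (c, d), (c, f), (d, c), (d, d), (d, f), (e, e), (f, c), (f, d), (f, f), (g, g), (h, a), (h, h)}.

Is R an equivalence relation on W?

Reflexive: yes — every world is R-related to itself.
Symmetric: yes — every pair in R has its reverse in R.
Transitive: yes — every two-step R-path is closed by a direct edge.
So R is an equivalence relation.

Yes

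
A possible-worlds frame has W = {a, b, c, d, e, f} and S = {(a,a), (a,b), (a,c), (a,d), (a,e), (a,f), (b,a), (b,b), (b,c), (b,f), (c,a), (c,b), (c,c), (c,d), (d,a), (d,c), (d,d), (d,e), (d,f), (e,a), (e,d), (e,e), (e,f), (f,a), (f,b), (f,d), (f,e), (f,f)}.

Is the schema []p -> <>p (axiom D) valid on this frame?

By correspondence theory, D is valid on a frame iff S is serial.
Serial: yes — every world has a successor (e.g. a S a).

Yes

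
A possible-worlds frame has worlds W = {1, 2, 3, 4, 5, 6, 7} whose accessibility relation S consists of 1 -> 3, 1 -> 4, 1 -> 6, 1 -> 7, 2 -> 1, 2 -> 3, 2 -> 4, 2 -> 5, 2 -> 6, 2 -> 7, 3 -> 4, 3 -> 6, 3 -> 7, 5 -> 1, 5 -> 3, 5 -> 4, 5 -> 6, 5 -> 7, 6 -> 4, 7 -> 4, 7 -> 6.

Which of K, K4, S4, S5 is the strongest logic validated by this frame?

K4

Transitive (axiom 4): yes — every two-step S-path is closed by a direct edge.
Reflexive (axiom T): no — 1 is not related to itself.
Euclidean (axiom 5): no — 1 S 4 and 1 S 3, but not 4 S 3.
So F validates K, K4; S4 would additionally require S to be reflexive. The strongest is K4.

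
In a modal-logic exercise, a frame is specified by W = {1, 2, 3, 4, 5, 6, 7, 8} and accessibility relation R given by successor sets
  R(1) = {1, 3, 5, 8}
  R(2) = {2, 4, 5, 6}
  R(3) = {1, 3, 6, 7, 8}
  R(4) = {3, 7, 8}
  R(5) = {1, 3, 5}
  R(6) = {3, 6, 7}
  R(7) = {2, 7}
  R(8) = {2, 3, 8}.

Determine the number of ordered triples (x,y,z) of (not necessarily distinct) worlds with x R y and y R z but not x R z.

33

Enumerating: (1,3,6), (1,3,7), (1,8,2), (2,4,3), (2,4,7), (2,4,8), (2,5,1), (2,5,3), (2,6,3), (2,6,7), (3,1,5), (3,7,2), … and 21 more.
Total: 33.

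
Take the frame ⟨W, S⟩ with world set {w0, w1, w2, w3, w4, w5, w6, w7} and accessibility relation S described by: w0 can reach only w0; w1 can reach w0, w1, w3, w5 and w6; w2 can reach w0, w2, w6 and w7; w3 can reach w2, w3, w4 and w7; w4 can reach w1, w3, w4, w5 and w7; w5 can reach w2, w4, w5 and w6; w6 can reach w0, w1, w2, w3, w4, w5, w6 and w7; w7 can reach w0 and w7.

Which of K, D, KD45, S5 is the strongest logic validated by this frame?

Serial (axiom D): yes — every world has a successor (e.g. w0 S w0).
Euclidean (axiom 5): no — w1 S w0 and w1 S w3, but not w0 S w3.
Transitive (axiom 4): no — w1 S w3 and w3 S w2, but not w1 S w2.
Reflexive (axiom T): yes — every world is S-related to itself.
So F validates K, D; KD45 would additionally require S to be Euclidean and transitive. The strongest is D.

D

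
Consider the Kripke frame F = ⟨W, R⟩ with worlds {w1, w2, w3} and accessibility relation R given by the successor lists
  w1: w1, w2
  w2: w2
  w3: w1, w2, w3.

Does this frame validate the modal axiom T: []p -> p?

By correspondence theory, T is valid on a frame iff R is reflexive.
Reflexive: yes — every world is R-related to itself.

Yes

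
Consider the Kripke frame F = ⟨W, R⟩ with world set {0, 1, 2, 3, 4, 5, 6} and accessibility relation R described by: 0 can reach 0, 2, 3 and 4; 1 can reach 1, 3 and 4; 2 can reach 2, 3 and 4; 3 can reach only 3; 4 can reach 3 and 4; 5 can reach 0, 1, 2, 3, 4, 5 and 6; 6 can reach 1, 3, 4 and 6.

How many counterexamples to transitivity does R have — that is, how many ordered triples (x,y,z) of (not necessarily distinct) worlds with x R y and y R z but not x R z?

0

R is transitive; there are no such tuples.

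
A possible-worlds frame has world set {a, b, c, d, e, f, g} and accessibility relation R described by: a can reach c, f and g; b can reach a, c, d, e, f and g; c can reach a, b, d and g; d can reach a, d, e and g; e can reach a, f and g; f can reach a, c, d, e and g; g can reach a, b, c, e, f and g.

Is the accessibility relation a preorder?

Reflexive: no — a is not related to itself.
Transitive: no — a R c and c R b, but not a R b.
So R is not a preorder.

No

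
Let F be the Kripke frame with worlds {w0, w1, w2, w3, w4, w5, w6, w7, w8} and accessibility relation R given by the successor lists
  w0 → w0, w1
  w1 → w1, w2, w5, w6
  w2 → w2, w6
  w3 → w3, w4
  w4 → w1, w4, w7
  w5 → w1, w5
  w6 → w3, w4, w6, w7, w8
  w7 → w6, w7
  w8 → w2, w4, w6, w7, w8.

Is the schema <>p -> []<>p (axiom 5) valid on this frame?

The schema 5 characterises exactly the Euclidean frames.
Euclidean: no — w1 R w2 and w1 R w5, but not w2 R w5.

No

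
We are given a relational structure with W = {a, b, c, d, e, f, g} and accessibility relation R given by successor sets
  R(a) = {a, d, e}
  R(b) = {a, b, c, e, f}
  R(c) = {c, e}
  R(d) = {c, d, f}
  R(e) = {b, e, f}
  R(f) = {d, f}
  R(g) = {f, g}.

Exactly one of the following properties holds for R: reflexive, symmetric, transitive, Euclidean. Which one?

Reflexive: yes — every world is R-related to itself.
Symmetric: no — a R d but not d R a.
Transitive: no — a R d and d R c, but not a R c.
Euclidean: no — a R d and a R e, but not d R e.
Only reflexive holds.

reflexive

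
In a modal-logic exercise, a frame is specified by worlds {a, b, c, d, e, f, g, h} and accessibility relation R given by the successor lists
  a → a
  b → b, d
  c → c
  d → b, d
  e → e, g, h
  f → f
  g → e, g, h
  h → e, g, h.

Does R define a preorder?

Reflexive: yes — every world is R-related to itself.
Transitive: yes — every two-step R-path is closed by a direct edge.
So R is a preorder.

Yes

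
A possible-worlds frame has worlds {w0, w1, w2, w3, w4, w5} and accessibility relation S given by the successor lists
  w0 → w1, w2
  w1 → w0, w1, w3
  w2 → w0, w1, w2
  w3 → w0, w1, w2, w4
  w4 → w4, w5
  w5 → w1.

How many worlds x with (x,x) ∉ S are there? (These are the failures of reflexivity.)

Enumerating: w0, w3, w5.

3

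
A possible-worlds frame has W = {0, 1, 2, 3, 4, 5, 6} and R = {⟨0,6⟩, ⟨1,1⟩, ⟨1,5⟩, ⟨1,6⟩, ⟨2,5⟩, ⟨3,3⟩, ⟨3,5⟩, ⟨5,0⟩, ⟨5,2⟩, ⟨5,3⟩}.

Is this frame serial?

No

Serial: no — 4 has no R-successor.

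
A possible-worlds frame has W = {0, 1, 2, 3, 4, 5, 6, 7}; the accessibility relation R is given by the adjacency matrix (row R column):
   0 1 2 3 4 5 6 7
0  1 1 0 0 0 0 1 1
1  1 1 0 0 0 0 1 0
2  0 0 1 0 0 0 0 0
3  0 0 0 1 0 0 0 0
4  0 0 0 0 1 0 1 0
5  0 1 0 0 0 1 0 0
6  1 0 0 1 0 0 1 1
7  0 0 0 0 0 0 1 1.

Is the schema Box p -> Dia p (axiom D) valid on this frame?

Yes

The schema D characterises exactly the serial frames.
Serial: yes — every world has a successor (e.g. 0 R 0).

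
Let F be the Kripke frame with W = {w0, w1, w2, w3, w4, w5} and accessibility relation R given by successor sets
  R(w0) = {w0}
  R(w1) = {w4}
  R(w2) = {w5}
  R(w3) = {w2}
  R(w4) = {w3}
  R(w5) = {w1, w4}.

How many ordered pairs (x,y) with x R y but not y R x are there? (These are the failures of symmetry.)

6

Enumerating: (w1,w4), (w2,w5), (w3,w2), (w4,w3), (w5,w1), (w5,w4).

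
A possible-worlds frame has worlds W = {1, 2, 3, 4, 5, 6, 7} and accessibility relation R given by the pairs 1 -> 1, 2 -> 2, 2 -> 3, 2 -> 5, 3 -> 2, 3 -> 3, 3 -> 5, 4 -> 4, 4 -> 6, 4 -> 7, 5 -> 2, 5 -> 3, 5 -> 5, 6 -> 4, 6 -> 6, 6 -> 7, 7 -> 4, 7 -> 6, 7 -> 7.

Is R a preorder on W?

Reflexive: yes — every world is R-related to itself.
Transitive: yes — every two-step R-path is closed by a direct edge.
So R is a preorder.

Yes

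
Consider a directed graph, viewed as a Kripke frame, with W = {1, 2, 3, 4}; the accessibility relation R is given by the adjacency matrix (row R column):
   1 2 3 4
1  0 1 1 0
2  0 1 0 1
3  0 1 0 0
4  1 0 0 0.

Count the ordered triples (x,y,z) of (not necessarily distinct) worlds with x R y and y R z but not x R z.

5

Enumerating: (1,2,4), (2,4,1), (3,2,4), (4,1,2), (4,1,3).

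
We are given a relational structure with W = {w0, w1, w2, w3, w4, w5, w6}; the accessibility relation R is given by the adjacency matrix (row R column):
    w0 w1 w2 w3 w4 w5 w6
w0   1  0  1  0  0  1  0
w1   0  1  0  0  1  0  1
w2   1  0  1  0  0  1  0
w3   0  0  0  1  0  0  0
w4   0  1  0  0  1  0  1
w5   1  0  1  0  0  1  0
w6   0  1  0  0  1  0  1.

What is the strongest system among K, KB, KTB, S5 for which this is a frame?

S5

Symmetric (axiom B): yes — every pair in R has its reverse in R.
Reflexive (axiom T): yes — every world is R-related to itself.
Euclidean (axiom 5): yes — any two successors of a common world are R-related.
So F validates K, KB, KTB, S5. The strongest is S5.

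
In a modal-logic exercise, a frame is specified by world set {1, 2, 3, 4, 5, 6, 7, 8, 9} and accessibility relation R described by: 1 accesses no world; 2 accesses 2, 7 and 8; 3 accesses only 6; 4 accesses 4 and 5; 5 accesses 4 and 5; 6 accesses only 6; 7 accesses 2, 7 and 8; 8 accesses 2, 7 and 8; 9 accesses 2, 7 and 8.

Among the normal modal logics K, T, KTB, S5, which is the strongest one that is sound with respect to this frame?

K

Reflexive (axiom T): no — 1 is not related to itself.
Symmetric (axiom B): no — 3 R 6 but not 6 R 3.
Euclidean (axiom 5): yes — any two successors of a common world are R-related.
So F validates K; T would additionally require R to be reflexive. The strongest is K.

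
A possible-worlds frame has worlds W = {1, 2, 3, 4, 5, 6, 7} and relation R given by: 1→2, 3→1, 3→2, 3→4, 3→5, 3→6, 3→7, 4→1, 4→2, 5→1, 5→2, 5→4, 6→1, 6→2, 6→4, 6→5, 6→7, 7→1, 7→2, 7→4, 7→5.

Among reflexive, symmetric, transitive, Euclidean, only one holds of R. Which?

Reflexive: no — 1 is not related to itself.
Symmetric: no — 1 R 2 but not 2 R 1.
Transitive: yes — every two-step R-path is closed by a direct edge.
Euclidean: no — 3 R 1 and 3 R 4, but not 1 R 4.
Only transitive holds.

transitive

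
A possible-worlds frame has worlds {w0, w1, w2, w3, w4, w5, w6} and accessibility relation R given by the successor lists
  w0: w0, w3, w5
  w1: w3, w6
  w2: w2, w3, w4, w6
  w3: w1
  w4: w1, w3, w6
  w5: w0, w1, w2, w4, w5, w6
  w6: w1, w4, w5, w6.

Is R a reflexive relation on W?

Reflexive: no — w1 is not related to itself.

No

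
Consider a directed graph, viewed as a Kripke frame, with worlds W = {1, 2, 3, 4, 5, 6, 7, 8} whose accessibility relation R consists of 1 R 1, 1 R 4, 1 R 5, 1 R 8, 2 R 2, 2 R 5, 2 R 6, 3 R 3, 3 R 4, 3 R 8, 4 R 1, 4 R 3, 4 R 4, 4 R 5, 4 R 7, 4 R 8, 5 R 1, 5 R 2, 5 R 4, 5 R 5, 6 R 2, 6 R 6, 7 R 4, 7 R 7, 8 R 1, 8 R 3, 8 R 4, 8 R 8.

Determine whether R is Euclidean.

Euclidean: no — 1 R 5 and 1 R 8, but not 5 R 8.

No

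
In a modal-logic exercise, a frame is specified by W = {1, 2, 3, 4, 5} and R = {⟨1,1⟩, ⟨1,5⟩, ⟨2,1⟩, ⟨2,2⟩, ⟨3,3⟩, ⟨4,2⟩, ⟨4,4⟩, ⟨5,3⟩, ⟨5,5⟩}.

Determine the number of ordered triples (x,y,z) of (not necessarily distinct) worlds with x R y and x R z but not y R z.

4

Enumerating: (1,5,1), (2,1,2), (4,2,4), (5,3,5).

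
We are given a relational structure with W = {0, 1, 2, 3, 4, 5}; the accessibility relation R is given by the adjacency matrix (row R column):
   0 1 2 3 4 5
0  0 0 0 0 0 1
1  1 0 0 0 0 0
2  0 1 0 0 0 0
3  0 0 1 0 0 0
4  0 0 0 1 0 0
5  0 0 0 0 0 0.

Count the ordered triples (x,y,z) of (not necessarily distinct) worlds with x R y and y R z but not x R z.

4

Enumerating: (1,0,5), (2,1,0), (3,2,1), (4,3,2).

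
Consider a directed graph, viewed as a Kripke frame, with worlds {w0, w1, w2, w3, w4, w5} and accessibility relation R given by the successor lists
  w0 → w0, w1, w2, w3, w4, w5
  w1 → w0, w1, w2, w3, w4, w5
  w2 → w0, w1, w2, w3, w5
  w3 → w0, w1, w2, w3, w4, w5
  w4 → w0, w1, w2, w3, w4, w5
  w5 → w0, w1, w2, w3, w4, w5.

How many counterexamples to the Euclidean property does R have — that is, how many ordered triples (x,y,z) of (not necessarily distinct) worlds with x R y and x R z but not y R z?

5

Enumerating: (w0,w2,w4), (w1,w2,w4), (w3,w2,w4), (w4,w2,w4), (w5,w2,w4).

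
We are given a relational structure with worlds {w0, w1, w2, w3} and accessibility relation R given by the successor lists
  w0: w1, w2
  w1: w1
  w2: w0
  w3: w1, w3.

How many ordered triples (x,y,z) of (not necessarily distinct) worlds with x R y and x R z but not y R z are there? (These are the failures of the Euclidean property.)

5

Enumerating: (w0,w1,w2), (w0,w2,w1), (w0,w2,w2), (w2,w0,w0), (w3,w1,w3).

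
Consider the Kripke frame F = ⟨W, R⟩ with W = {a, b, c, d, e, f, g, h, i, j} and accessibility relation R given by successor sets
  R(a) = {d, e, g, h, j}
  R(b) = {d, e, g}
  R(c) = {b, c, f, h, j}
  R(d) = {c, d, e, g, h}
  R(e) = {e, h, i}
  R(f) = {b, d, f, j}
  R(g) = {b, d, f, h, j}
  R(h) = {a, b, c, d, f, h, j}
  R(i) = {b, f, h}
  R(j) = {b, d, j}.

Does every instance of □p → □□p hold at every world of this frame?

The schema 4 characterises exactly the transitive frames.
Transitive: no — a R d and d R c, but not a R c.

No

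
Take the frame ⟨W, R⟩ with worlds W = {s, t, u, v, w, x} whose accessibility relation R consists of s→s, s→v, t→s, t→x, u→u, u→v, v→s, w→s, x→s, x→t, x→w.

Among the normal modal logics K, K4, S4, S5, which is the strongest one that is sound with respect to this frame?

K

Transitive (axiom 4): no — t R s and s R v, but not t R v.
Reflexive (axiom T): no — t is not related to itself.
Euclidean (axiom 5): no — t R s and t R x, but not s R x.
So F validates K; K4 would additionally require R to be transitive. The strongest is K.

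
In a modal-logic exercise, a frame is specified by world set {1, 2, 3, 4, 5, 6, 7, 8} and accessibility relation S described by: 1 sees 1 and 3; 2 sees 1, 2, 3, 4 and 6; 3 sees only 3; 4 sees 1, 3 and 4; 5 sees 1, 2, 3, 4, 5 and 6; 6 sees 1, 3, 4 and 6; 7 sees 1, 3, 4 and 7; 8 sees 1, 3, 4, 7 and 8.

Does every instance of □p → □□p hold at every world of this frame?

Axiom 4 corresponds to the accessibility relation being transitive.
Transitive: yes — every two-step S-path is closed by a direct edge.

Yes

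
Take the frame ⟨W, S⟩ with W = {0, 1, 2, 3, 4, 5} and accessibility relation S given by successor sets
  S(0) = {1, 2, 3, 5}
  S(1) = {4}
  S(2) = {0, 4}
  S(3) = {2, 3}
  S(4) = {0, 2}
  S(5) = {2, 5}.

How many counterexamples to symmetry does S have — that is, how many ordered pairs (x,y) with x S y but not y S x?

Enumerating: (0,1), (0,3), (0,5), (1,4), (3,2), (4,0), (5,2).

7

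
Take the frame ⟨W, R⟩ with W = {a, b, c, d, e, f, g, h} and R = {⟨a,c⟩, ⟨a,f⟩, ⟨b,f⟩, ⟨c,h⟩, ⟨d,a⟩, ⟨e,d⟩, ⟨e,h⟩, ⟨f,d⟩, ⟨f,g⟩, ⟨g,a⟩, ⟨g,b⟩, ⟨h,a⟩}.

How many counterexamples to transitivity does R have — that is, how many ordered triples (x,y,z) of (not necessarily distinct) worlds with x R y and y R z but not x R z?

18

Enumerating: (a,c,h), (a,f,d), (a,f,g), (b,f,d), (b,f,g), (c,h,a), (d,a,c), (d,a,f), (e,d,a), (e,h,a), (f,d,a), (f,g,a), (f,g,b), (g,a,c), (g,a,f), (g,b,f), (h,a,c), (h,a,f).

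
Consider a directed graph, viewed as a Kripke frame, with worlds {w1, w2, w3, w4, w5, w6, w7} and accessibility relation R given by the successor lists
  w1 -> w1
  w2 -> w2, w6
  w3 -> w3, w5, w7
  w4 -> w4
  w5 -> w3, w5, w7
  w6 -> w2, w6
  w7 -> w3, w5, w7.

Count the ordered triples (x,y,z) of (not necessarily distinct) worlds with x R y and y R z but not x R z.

0

R is transitive; there are no such tuples.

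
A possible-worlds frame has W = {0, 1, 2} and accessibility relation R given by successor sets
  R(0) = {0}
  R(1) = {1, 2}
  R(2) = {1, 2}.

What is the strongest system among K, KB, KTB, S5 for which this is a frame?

Symmetric (axiom B): yes — every pair in R has its reverse in R.
Reflexive (axiom T): yes — every world is R-related to itself.
Euclidean (axiom 5): yes — any two successors of a common world are R-related.
So F validates K, KB, KTB, S5. The strongest is S5.

S5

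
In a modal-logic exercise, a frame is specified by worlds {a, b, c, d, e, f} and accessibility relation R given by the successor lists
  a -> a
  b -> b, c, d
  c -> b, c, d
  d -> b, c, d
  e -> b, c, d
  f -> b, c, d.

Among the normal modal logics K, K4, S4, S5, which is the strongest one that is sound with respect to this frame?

Transitive (axiom 4): yes — every two-step R-path is closed by a direct edge.
Reflexive (axiom T): no — e is not related to itself.
Euclidean (axiom 5): yes — any two successors of a common world are R-related.
So F validates K, K4; S4 would additionally require R to be reflexive. The strongest is K4.

K4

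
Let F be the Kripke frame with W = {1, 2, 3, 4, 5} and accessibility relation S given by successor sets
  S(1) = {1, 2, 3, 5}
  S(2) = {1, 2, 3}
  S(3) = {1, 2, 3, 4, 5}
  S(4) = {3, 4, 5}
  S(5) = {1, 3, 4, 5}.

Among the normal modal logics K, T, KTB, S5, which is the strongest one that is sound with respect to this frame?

KTB

Reflexive (axiom T): yes — every world is S-related to itself.
Symmetric (axiom B): yes — every pair in S has its reverse in S.
Euclidean (axiom 5): no — 1 S 2 and 1 S 5, but not 2 S 5.
So F validates K, T, KTB; S5 would additionally require S to be Euclidean. The strongest is KTB.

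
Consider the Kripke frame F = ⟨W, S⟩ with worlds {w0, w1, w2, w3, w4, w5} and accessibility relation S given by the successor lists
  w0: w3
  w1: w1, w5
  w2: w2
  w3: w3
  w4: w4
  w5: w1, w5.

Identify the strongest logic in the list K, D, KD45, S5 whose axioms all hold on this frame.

Serial (axiom D): yes — every world has a successor (e.g. w0 S w3).
Euclidean (axiom 5): yes — any two successors of a common world are S-related.
Transitive (axiom 4): yes — every two-step S-path is closed by a direct edge.
Reflexive (axiom T): no — w0 is not related to itself.
So F validates K, D, KD45; S5 would additionally require S to be reflexive. The strongest is KD45.

KD45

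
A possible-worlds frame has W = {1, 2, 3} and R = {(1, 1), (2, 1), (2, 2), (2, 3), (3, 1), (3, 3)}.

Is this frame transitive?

Transitive: yes — every two-step R-path is closed by a direct edge.

Yes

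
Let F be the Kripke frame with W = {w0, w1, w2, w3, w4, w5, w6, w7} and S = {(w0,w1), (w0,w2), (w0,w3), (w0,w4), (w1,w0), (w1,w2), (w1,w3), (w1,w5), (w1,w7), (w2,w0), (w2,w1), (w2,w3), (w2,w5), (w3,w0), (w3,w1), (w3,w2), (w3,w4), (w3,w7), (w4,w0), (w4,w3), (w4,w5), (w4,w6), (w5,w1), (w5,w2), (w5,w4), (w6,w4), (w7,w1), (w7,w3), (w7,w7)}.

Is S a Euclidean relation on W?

No

Euclidean: no — w0 S w1 and w0 S w4, but not w1 S w4.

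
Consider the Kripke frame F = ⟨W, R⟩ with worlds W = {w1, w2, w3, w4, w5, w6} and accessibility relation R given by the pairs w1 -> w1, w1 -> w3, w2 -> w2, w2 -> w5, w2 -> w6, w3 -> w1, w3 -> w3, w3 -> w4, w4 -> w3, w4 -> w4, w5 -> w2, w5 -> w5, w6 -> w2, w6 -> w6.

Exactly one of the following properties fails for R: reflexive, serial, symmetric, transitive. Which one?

Reflexive: yes — every world is R-related to itself.
Serial: yes — every world has a successor (e.g. w1 R w1).
Symmetric: yes — every pair in R has its reverse in R.
Transitive: no — w1 R w3 and w3 R w4, but not w1 R w4.
Only transitive fails.

transitive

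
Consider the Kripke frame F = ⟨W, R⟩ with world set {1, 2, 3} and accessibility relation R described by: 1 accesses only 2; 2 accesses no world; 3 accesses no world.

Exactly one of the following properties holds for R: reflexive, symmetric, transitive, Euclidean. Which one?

Reflexive: no — 1 is not related to itself.
Symmetric: no — 1 R 2 but not 2 R 1.
Transitive: yes — every two-step R-path is closed by a direct edge.
Euclidean: no — 1 R 2 and 1 R 2, but not 2 R 2.
Only transitive holds.

transitive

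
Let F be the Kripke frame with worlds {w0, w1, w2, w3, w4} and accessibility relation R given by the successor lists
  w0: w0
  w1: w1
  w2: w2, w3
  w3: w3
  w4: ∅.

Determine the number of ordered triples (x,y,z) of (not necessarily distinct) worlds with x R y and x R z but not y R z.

1

Enumerating: (w2,w3,w2).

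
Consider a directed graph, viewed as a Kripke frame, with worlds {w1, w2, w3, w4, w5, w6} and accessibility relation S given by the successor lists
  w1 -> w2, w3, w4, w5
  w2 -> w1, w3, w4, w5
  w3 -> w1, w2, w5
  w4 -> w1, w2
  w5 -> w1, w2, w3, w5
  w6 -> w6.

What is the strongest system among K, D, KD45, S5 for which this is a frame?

D

Serial (axiom D): yes — every world has a successor (e.g. w1 S w2).
Euclidean (axiom 5): no — w1 S w3 and w1 S w4, but not w3 S w4.
Transitive (axiom 4): no — w3 S w1 and w1 S w4, but not w3 S w4.
Reflexive (axiom T): no — w1 is not related to itself.
So F validates K, D; KD45 would additionally require S to be Euclidean and transitive. The strongest is D.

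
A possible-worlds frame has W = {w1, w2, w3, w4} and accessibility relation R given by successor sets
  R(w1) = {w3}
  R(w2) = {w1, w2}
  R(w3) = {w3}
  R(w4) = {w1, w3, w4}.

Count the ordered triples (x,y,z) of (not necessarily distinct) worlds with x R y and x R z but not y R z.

6

Enumerating: (w2,w1,w1), (w2,w1,w2), (w4,w1,w1), (w4,w1,w4), (w4,w3,w1), (w4,w3,w4).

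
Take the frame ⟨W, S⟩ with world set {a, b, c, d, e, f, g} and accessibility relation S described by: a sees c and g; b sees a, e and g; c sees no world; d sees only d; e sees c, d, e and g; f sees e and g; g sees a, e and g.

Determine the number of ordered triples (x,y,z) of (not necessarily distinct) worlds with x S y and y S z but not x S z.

12

Enumerating: (a,g,a), (a,g,e), (b,a,c), (b,e,c), (b,e,d), (e,g,a), (f,e,c), (f,e,d), (f,g,a), (g,a,c), (g,e,c), (g,e,d).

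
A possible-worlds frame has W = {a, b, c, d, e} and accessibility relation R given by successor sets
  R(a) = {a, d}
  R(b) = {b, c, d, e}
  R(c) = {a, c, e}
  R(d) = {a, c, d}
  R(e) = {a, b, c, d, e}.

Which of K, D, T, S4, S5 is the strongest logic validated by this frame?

Serial (axiom D): yes — every world has a successor (e.g. a R a).
Reflexive (axiom T): yes — every world is R-related to itself.
Transitive (axiom 4): no — a R d and d R c, but not a R c.
Euclidean (axiom 5): no — b R c and b R d, but not c R d.
So F validates K, D, T; S4 would additionally require R to be transitive. The strongest is T.

T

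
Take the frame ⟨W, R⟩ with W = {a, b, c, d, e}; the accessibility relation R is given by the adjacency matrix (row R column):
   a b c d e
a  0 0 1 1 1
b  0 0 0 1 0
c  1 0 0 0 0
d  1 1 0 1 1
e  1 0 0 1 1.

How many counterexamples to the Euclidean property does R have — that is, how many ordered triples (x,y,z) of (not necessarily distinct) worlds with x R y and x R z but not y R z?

Enumerating: (a,c,c), (a,c,d), (a,c,e), (a,d,c), (a,e,c), (c,a,a), (d,a,a), (d,a,b), (d,b,a), (d,b,b), (d,b,e), (d,e,b), (e,a,a).

13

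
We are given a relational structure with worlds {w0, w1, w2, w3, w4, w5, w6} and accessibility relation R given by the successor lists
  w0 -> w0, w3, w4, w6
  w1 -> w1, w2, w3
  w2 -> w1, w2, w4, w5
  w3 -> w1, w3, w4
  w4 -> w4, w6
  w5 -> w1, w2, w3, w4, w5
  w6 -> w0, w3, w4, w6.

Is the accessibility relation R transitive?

Transitive: no — w0 R w3 and w3 R w1, but not w0 R w1.

No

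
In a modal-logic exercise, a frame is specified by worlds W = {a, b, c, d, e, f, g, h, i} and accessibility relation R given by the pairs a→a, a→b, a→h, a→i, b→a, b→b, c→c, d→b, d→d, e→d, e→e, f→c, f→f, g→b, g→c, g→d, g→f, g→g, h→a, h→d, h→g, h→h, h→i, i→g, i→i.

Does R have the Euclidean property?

Euclidean: no — a R b and a R h, but not b R h.

No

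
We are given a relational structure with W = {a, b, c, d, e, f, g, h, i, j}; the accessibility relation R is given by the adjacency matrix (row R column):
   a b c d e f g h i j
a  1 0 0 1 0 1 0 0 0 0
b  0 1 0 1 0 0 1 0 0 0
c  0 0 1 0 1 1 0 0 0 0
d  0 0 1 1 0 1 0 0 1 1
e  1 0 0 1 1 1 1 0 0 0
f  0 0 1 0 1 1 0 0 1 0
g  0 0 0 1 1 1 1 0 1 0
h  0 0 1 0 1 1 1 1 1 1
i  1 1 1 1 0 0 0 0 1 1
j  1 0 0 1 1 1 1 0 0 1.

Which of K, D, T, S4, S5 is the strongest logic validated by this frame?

Serial (axiom D): yes — every world has a successor (e.g. a R a).
Reflexive (axiom T): yes — every world is R-related to itself.
Transitive (axiom 4): no — a R d and d R c, but not a R c.
Euclidean (axiom 5): no — a R f and a R d, but not f R d.
So F validates K, D, T; S4 would additionally require R to be transitive. The strongest is T.

T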